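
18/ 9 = 2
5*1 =5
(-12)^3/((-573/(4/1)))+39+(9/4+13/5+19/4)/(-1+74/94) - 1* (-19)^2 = -1695398/4775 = -355.06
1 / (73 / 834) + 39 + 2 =3827 / 73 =52.42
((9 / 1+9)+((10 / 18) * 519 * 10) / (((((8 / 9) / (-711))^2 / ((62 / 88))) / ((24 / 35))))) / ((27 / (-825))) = -3049997824975 / 112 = -27232123437.28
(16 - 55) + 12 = -27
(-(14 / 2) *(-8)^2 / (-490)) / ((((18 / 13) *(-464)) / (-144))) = 208 / 1015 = 0.20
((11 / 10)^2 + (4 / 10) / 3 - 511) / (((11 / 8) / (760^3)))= -5369449077760 / 33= -162710578113.94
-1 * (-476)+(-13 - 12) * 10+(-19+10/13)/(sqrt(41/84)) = 226 - 474 * sqrt(861)/533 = 199.91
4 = 4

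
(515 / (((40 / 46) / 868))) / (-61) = -514073 / 61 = -8427.43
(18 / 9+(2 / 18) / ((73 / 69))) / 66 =461 / 14454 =0.03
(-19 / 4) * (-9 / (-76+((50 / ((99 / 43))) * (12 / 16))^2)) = 186219 / 824569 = 0.23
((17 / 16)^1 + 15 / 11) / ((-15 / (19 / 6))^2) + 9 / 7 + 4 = 53826229 / 9979200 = 5.39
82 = 82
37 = 37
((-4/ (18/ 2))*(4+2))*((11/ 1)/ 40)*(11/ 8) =-121/ 120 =-1.01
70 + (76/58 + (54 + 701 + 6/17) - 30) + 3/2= 786989/986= 798.16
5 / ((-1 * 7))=-5 / 7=-0.71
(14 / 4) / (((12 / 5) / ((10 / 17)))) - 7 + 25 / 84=-1391 / 238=-5.84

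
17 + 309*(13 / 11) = 4204 / 11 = 382.18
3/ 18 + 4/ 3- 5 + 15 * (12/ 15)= 17/ 2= 8.50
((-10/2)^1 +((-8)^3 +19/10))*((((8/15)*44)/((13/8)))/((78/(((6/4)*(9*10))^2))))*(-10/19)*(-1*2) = -5874612480/3211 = -1829527.40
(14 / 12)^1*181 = 1267 / 6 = 211.17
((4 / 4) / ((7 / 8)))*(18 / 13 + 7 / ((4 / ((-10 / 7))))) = -116 / 91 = -1.27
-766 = -766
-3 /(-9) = 1 /3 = 0.33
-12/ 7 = -1.71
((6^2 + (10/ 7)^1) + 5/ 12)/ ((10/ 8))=3179/ 105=30.28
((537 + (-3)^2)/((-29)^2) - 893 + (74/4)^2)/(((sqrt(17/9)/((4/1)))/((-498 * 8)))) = 22117642128 * sqrt(17)/14297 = 6378497.22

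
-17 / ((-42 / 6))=17 / 7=2.43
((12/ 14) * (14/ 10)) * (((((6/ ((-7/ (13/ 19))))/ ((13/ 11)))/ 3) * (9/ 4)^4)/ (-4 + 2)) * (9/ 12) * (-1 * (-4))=649539/ 85120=7.63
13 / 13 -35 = -34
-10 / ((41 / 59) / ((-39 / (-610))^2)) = -89739 / 1525610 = -0.06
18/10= 9/5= 1.80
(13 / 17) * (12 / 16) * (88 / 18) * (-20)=-2860 / 51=-56.08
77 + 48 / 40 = 391 / 5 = 78.20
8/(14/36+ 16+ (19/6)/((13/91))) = 72/347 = 0.21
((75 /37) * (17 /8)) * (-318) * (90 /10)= -1824525 /148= -12327.87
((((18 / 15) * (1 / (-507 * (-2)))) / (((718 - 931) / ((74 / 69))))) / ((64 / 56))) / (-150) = 259 / 7451379000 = 0.00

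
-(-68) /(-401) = -68 /401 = -0.17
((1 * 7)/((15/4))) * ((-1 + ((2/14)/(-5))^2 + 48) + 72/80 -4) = 81.95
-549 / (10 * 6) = -183 / 20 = -9.15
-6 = -6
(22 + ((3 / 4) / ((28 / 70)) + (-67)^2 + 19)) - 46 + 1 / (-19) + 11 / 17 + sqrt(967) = sqrt(967) + 11593037 / 2584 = 4517.57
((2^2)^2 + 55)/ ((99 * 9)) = 71/ 891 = 0.08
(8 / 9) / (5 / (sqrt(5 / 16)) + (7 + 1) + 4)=1 / 6 - sqrt(5) / 18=0.04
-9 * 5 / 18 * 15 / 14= -75 / 28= -2.68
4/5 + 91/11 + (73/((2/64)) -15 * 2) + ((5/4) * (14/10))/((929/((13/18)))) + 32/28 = 59646940819/25751880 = 2316.22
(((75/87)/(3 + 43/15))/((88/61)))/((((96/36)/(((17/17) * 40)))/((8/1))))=343125/28072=12.22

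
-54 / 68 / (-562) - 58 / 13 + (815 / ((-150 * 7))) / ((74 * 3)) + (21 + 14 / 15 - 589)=-827332562963 / 1447574310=-571.53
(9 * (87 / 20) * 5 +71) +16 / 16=1071 / 4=267.75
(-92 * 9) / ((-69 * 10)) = 6 / 5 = 1.20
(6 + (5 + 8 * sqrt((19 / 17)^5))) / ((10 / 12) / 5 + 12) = 17328 * sqrt(323) / 358649 + 66 / 73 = 1.77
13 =13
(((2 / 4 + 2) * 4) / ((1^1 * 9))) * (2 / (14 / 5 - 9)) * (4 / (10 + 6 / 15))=-500 / 3627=-0.14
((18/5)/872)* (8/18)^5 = 256/3575745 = 0.00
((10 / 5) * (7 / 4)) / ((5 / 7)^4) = 16807 / 1250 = 13.45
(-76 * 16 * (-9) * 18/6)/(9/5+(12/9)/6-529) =-738720/11857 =-62.30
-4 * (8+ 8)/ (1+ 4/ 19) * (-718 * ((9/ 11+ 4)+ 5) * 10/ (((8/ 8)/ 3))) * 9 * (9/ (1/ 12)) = 2749598576640/ 253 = 10867978563.79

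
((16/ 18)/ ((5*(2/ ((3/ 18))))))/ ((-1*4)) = -1/ 270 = -0.00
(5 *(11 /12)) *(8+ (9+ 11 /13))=3190 /39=81.79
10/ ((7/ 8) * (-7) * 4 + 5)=-20/ 39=-0.51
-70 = -70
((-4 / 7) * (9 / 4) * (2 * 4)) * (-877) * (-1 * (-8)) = 505152 / 7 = 72164.57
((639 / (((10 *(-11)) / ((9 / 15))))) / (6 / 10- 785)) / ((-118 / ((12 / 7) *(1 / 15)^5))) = -71 / 835202156250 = -0.00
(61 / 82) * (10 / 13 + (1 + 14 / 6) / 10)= 2623 / 3198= 0.82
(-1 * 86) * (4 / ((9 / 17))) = -5848 / 9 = -649.78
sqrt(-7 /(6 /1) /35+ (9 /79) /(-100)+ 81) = 9.00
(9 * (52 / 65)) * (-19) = -684 / 5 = -136.80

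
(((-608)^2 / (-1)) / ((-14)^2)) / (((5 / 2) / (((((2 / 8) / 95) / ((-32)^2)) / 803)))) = -0.00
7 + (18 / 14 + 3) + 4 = 107 / 7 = 15.29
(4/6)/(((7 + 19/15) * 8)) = 5/496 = 0.01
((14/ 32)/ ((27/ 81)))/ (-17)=-21/ 272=-0.08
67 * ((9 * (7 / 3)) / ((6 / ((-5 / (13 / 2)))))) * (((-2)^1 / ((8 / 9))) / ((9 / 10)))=11725 / 26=450.96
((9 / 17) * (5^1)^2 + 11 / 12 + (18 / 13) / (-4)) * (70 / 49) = 183065 / 9282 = 19.72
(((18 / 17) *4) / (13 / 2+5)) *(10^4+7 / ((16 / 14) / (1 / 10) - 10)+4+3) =313416 / 85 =3687.25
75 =75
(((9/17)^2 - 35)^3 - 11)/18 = -2325.79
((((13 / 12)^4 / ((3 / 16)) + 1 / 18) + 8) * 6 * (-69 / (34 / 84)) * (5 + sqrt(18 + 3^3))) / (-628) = 48204205 / 384336 + 9640841 * sqrt(5) / 128112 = 293.69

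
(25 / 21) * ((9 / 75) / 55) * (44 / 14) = 2 / 245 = 0.01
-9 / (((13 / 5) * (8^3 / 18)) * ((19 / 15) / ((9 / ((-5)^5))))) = 2187 / 7904000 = 0.00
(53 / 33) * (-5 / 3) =-265 / 99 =-2.68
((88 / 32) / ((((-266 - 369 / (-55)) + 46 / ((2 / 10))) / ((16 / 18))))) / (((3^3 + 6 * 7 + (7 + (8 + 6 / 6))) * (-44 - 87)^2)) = -242 / 4229894763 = -0.00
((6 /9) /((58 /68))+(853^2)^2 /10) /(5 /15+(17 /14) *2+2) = 322413647845289 /29000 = 11117711994.67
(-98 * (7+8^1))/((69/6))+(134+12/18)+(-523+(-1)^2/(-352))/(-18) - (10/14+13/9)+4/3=11925227/340032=35.07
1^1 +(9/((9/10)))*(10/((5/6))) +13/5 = 618/5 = 123.60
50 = 50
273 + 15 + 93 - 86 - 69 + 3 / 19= 4297 / 19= 226.16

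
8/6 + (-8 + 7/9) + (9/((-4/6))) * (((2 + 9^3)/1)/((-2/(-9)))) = -1598909/36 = -44414.14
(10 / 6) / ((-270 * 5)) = -1 / 810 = -0.00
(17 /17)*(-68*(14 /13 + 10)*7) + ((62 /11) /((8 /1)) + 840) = -2535053 /572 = -4431.91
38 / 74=19 / 37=0.51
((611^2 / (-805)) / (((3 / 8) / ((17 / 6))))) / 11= -25385828 / 79695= -318.54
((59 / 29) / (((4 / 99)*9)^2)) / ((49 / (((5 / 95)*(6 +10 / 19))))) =221309 / 2051924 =0.11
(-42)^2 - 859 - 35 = 870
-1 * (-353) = 353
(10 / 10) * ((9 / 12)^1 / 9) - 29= -347 / 12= -28.92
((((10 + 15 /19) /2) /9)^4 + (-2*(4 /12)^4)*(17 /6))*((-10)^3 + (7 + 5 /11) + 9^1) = -8752822011619 /150486350256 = -58.16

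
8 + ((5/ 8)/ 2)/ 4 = 517/ 64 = 8.08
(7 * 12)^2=7056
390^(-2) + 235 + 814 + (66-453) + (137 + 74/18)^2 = 28164221809/1368900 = 20574.35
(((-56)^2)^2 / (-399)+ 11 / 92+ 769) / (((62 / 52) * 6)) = -1627861469 / 487692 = -3337.89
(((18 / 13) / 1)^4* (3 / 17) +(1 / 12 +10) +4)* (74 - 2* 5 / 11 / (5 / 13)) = 16909473133 / 16022721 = 1055.34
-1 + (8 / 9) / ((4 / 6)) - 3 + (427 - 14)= 1231 / 3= 410.33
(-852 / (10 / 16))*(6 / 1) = -8179.20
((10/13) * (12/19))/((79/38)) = 240/1027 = 0.23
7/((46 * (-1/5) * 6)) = -35/276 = -0.13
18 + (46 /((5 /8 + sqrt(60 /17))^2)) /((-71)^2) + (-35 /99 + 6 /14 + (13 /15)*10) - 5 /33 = 216691583423807 /8148193684785 - 1601536*sqrt(255) /11757855245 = 26.59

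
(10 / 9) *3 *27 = 90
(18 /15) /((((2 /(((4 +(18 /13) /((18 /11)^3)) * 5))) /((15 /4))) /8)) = 90895 /234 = 388.44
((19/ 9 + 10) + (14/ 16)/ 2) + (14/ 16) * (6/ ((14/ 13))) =2509/ 144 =17.42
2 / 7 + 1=1.29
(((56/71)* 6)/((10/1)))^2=28224/126025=0.22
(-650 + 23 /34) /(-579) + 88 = 584815 /6562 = 89.12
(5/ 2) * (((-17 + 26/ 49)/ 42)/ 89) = -1345/ 122108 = -0.01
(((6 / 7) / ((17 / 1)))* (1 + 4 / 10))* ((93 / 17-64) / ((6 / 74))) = -14726 / 289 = -50.96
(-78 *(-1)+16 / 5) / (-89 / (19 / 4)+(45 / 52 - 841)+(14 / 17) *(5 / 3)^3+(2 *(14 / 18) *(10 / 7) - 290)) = -184117752 / 2591336275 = -0.07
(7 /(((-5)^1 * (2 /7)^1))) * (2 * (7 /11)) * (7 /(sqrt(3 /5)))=-2401 * sqrt(15) /165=-56.36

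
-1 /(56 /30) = -15 /28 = -0.54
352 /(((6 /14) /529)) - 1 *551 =1301803 /3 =433934.33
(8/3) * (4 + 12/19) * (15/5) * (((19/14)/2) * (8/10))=704/35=20.11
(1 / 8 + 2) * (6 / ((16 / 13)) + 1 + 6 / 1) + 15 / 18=5005 / 192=26.07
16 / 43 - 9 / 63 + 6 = 1875 / 301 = 6.23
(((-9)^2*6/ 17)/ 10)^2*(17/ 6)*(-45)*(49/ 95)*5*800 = -694416240/ 323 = -2149895.48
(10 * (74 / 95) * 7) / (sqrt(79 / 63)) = 3108 * sqrt(553) / 1501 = 48.69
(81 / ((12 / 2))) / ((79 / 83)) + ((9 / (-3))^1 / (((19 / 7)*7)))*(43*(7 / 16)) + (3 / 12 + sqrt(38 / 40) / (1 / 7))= 7*sqrt(95) / 10 + 275299 / 24016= 18.29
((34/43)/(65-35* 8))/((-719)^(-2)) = -17576674/9245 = -1901.21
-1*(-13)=13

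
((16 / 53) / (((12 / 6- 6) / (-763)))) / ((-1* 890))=-1526 / 23585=-0.06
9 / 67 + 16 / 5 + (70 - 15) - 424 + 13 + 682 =329.33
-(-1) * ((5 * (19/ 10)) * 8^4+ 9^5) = 97961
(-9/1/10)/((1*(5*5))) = -9/250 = -0.04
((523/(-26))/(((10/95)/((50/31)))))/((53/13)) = -248425/3286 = -75.60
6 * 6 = 36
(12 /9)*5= 20 /3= 6.67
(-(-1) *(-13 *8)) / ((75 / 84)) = -2912 / 25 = -116.48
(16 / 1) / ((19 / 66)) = 1056 / 19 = 55.58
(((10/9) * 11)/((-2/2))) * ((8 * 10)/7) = -8800/63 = -139.68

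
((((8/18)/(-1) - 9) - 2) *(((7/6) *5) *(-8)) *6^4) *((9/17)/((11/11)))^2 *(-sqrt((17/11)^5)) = -56064960 *sqrt(187)/1331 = -576015.63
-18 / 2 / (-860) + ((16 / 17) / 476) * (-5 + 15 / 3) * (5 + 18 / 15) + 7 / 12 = 0.59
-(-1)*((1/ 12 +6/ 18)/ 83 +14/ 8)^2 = 190969/ 62001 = 3.08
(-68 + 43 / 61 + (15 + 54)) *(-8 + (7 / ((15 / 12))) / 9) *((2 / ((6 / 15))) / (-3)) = 34528 / 1647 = 20.96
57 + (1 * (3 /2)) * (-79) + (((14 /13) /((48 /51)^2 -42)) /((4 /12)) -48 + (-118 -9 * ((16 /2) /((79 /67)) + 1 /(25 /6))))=-88715028731 /305070350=-290.80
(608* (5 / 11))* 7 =21280 / 11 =1934.55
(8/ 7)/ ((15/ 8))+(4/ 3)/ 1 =68/ 35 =1.94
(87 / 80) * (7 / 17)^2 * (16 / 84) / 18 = 203 / 104040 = 0.00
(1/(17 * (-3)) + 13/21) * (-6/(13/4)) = -1712/1547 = -1.11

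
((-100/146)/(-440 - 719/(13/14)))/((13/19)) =475/576189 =0.00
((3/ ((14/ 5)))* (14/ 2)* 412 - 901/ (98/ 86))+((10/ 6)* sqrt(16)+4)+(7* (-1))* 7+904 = 465254/ 147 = 3164.99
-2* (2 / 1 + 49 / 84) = -31 / 6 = -5.17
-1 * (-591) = 591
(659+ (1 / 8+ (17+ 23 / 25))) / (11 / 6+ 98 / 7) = 42.76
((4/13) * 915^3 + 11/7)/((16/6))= 64349113929/728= 88391640.01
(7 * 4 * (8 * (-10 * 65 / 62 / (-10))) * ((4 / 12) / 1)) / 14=520 / 93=5.59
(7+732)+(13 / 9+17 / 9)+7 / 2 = 4475 / 6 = 745.83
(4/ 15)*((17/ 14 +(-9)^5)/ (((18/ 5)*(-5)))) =874.78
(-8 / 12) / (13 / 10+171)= -20 / 5169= -0.00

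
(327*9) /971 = 2943 /971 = 3.03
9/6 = 3/2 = 1.50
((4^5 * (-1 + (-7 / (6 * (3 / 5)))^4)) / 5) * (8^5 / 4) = 731722022912 / 32805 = 22305198.08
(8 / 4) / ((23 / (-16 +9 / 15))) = -154 / 115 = -1.34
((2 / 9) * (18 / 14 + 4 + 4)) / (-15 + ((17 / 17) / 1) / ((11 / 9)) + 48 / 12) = -715 / 3528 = -0.20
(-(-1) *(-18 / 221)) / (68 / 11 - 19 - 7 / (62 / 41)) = 12276 / 2629679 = 0.00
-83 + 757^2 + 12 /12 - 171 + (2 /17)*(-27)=572792.82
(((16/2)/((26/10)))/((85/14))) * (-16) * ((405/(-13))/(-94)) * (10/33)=-1209600/1485341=-0.81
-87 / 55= -1.58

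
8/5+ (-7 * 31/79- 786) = -310923/395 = -787.15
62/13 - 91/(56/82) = -6681/52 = -128.48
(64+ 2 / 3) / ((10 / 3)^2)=291 / 50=5.82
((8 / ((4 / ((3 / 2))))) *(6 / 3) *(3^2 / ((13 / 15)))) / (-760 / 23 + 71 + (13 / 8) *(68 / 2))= 14904 / 22295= 0.67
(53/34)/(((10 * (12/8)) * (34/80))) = 212/867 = 0.24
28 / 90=14 / 45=0.31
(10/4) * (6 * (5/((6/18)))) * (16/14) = 1800/7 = 257.14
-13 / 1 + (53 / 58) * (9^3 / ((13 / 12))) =226921 / 377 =601.91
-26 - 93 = -119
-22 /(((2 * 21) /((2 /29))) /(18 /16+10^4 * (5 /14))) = -2200693 /17052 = -129.06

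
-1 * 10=-10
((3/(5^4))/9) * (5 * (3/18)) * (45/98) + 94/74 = 230337/181300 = 1.27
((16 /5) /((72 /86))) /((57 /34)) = 5848 /2565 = 2.28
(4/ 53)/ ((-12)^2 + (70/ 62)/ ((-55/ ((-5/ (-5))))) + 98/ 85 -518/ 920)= 0.00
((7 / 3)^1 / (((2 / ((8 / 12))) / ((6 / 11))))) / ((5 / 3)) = 14 / 55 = 0.25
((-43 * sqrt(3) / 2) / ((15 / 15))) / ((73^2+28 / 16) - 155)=-0.01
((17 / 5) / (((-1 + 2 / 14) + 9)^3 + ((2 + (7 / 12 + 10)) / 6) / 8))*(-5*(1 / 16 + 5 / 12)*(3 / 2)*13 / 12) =-5230407 / 213445922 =-0.02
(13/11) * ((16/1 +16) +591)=8099/11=736.27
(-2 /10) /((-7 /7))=1 /5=0.20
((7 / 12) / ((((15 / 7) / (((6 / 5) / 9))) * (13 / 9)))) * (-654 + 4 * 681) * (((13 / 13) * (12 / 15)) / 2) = 6762 / 325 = 20.81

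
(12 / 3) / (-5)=-4 / 5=-0.80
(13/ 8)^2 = 169/ 64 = 2.64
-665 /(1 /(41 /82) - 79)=95 /11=8.64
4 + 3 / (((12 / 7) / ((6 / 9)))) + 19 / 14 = 137 / 21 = 6.52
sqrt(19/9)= 1.45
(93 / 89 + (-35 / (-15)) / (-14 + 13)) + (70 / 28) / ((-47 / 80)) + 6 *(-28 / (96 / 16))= -420940 / 12549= -33.54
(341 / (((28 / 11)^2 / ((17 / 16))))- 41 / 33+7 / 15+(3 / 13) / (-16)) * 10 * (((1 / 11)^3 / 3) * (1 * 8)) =1.10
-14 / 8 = -7 / 4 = -1.75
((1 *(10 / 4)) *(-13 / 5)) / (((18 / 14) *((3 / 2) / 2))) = -182 / 27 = -6.74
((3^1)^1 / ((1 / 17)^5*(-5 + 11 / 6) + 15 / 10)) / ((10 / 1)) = 12778713 / 63893470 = 0.20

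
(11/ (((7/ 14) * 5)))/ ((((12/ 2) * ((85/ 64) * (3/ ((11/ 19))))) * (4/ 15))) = 1936/ 4845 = 0.40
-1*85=-85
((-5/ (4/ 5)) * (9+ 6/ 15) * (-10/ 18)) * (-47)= -55225/ 36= -1534.03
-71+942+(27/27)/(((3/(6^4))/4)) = 2599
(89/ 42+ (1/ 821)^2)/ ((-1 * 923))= -59989691/ 26129873406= -0.00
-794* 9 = -7146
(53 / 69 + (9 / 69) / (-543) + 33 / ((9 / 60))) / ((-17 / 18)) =-16543020 / 70771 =-233.75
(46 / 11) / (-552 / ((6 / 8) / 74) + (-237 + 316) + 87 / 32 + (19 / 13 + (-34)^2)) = -832 / 10589425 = -0.00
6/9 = 2/3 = 0.67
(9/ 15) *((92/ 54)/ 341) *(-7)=-322/ 15345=-0.02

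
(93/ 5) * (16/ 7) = 1488/ 35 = 42.51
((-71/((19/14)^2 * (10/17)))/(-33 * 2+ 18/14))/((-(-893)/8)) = 6624016/730174845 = 0.01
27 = 27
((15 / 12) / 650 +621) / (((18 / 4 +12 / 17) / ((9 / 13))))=16468971 / 199420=82.58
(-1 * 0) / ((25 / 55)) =0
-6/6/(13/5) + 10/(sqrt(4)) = 4.62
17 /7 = 2.43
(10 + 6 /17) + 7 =295 /17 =17.35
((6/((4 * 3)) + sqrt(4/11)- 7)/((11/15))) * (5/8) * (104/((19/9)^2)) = -1026675/7942 + 157950 * sqrt(11)/43681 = -117.28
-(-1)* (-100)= -100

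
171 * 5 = 855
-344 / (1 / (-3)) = 1032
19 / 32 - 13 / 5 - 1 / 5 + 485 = 77247 / 160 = 482.79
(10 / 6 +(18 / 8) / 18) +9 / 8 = 2.92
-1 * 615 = -615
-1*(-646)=646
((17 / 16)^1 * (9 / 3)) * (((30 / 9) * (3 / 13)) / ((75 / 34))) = 289 / 260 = 1.11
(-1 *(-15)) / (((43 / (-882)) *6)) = -2205 / 43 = -51.28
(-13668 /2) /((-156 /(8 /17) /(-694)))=-185992 /13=-14307.08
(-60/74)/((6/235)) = -1175/37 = -31.76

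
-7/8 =-0.88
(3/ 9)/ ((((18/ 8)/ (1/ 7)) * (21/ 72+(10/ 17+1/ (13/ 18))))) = 7072/ 756693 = 0.01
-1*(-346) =346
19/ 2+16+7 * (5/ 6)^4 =37423/ 1296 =28.88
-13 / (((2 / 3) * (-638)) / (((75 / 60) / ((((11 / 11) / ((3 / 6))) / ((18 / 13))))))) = 135 / 5104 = 0.03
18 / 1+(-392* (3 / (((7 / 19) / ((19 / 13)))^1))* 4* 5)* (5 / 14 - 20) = 1832787.23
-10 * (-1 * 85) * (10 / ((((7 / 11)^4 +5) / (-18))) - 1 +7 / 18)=-3419019175 / 113409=-30147.69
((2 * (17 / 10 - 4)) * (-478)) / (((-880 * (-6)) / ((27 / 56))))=0.20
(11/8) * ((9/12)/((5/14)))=2.89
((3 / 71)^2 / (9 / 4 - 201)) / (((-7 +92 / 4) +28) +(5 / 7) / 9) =-756 / 3709697105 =-0.00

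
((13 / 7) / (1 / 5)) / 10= 0.93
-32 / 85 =-0.38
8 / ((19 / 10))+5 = 175 / 19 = 9.21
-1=-1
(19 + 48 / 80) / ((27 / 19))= 1862 / 135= 13.79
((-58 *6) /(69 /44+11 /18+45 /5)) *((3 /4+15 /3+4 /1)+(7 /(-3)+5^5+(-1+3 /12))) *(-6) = 2589412320 /4427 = 584913.56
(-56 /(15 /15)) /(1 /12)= -672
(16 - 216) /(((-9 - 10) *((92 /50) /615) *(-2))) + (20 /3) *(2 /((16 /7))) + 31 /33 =-16847387 /9614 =-1752.38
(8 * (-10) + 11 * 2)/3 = -58/3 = -19.33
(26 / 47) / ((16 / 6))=39 / 188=0.21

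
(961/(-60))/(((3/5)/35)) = -33635/36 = -934.31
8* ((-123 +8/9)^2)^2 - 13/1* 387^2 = 11657491797491/6561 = 1776785824.95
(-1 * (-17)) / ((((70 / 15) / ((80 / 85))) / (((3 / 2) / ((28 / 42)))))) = 54 / 7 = 7.71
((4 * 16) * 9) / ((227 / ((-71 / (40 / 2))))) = -10224 / 1135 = -9.01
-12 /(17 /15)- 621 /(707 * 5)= -646857 /60095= -10.76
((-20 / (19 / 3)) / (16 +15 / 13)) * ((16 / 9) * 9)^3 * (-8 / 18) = 4259840 / 12711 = 335.13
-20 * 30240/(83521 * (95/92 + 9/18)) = -18547200/3925487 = -4.72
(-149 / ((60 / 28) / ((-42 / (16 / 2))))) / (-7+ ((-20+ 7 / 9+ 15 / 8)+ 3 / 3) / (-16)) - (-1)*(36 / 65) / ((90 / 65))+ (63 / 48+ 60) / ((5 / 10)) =17069423 / 275480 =61.96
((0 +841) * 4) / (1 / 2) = 6728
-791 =-791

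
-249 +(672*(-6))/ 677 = -254.96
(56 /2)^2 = 784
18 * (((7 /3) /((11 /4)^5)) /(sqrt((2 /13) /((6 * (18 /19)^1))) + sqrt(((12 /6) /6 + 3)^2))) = 100638720 /1253137831-129024 * sqrt(1482) /1253137831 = 0.08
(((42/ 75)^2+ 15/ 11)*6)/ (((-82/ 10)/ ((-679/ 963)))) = 15659098/ 18096375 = 0.87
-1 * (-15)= 15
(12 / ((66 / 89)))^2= 31684 / 121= 261.85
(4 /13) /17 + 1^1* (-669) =-147845 /221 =-668.98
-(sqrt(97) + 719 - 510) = -209 - sqrt(97) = -218.85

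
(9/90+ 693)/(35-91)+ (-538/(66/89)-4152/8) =-23226803/18480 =-1256.86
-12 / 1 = -12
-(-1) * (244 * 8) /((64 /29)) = 1769 /2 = 884.50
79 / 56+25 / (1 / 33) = 826.41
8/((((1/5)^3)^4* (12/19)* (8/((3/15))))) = 927734375/12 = 77311197.92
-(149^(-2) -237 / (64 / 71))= 262.92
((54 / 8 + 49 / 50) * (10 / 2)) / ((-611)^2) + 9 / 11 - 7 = -507708057 / 82130620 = -6.18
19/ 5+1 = 24/ 5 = 4.80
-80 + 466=386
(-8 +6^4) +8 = 1296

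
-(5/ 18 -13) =229/ 18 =12.72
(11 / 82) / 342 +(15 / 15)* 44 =1233947 / 28044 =44.00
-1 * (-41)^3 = 68921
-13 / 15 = -0.87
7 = 7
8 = 8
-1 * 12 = -12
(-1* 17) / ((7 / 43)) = -731 / 7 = -104.43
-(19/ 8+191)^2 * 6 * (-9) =64616643/ 32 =2019270.09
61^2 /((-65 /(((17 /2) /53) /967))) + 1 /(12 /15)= 16530061 /13325260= 1.24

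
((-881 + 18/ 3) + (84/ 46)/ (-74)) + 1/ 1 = -743795/ 851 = -874.02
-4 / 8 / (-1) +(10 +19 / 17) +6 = 599 / 34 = 17.62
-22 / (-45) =22 / 45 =0.49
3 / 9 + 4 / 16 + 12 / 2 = 79 / 12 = 6.58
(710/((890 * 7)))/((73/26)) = 1846/45479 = 0.04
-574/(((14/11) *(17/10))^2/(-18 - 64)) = 20340100/2023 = 10054.42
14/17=0.82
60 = 60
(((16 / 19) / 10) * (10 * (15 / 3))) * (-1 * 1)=-80 / 19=-4.21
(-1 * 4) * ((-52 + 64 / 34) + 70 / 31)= 100888 / 527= 191.44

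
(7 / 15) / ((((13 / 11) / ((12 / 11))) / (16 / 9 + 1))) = 140 / 117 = 1.20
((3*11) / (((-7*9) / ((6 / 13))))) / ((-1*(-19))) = -22 / 1729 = -0.01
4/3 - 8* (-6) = 148/3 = 49.33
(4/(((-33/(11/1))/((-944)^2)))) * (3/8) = -445568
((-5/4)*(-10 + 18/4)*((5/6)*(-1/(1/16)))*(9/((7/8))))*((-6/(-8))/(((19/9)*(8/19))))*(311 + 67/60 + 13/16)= -15932565/64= -248946.33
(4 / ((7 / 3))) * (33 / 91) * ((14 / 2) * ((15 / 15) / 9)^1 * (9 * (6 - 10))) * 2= -3168 / 91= -34.81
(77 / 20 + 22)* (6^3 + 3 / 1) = 113223 / 20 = 5661.15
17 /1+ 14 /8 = 75 /4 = 18.75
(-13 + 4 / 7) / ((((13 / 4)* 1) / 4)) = -15.30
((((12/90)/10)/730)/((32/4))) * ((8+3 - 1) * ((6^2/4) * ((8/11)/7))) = 3/140525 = 0.00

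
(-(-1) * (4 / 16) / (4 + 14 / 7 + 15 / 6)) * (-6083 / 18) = -6083 / 612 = -9.94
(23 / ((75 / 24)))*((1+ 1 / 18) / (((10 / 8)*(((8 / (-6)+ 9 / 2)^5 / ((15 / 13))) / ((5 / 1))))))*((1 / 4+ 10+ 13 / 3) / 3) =927360 / 1694173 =0.55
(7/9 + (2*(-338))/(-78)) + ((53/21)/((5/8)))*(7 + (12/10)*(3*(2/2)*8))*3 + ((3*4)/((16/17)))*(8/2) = 778264/1575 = 494.14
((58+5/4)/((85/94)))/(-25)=-11139/4250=-2.62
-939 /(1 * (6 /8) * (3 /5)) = -6260 /3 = -2086.67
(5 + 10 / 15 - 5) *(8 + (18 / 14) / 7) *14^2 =3208 / 3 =1069.33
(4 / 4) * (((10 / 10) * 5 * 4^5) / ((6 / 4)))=10240 / 3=3413.33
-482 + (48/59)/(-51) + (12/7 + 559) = 552541/7021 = 78.70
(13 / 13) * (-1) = -1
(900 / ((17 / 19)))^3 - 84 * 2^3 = 5000207698464 / 4913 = 1017750396.59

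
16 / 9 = 1.78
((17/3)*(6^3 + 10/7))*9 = 77622/7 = 11088.86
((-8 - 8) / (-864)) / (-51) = -1 / 2754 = -0.00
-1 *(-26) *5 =130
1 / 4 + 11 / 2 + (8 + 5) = 75 / 4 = 18.75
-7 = -7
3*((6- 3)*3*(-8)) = -216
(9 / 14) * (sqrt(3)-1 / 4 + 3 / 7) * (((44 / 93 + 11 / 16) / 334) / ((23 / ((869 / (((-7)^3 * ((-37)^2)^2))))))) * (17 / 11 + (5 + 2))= -19237053 * sqrt(3) / 17145692699482592-96185265 / 480079395585512576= -0.00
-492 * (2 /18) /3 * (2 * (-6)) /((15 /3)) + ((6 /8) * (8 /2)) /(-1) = 611 /15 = 40.73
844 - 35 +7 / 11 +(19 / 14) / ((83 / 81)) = 10365701 / 12782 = 810.96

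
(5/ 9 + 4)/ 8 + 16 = 1193/ 72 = 16.57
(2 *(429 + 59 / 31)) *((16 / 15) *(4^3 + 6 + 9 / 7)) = 213300544 / 3255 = 65530.12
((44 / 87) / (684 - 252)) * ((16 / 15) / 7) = 44 / 246645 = 0.00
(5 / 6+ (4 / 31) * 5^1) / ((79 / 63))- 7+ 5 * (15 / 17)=-117337 / 83266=-1.41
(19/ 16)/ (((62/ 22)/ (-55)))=-23.18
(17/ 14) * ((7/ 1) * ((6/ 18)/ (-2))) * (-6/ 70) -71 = -9923/ 140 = -70.88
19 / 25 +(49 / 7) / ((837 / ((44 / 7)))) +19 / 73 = 1638794 / 1527525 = 1.07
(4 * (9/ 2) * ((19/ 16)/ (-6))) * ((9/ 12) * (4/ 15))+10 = 743/ 80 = 9.29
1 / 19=0.05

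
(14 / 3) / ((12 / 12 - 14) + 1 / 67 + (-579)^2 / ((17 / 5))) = 15946 / 336872835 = 0.00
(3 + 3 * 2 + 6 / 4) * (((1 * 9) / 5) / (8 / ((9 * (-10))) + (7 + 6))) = 243 / 166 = 1.46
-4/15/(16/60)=-1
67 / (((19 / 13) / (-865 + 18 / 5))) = -3751397 / 95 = -39488.39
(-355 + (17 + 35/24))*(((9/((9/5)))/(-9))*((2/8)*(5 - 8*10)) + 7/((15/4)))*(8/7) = -5952749/1260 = -4724.40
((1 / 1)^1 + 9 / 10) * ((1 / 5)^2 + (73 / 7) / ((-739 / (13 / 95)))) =46771 / 646625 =0.07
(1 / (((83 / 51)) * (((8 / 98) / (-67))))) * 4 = -167433 / 83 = -2017.27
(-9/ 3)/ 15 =-1/ 5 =-0.20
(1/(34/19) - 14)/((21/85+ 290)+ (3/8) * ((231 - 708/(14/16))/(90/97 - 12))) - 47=-24837575821/527971723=-47.04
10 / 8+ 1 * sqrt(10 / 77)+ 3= sqrt(770) / 77+ 17 / 4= 4.61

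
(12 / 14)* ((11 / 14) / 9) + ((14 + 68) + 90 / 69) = 83.38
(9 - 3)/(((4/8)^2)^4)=1536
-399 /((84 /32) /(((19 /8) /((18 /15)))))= -1805 /6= -300.83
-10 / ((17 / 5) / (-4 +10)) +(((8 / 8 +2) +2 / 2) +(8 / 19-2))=-4918 / 323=-15.23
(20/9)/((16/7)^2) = 245/576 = 0.43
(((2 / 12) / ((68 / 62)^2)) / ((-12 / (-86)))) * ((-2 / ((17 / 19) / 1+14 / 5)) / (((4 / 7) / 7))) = -192358565 / 29214432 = -6.58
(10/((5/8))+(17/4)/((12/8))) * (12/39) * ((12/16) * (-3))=-339/26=-13.04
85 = 85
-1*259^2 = -67081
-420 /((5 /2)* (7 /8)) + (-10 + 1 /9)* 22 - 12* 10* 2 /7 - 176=-39050 /63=-619.84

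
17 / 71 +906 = 906.24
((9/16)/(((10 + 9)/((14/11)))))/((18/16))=7/209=0.03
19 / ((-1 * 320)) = -19 / 320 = -0.06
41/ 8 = 5.12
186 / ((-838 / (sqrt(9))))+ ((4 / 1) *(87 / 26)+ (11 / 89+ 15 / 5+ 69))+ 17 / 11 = 460672675 / 5332613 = 86.39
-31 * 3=-93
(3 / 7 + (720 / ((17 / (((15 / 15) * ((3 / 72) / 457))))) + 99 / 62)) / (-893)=-6841971 / 3010969178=-0.00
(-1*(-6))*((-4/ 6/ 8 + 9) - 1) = 95/ 2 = 47.50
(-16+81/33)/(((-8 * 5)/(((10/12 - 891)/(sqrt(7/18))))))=-113687 * sqrt(14)/880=-483.38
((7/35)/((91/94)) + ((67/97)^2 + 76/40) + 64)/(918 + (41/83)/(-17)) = 804414208433/11090236532830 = 0.07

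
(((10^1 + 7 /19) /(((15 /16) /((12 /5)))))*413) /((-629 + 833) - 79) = 5207104 /59375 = 87.70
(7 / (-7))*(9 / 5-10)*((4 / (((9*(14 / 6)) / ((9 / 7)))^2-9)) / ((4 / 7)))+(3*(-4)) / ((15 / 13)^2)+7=-12463 / 6960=-1.79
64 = 64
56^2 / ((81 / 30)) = 31360 / 27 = 1161.48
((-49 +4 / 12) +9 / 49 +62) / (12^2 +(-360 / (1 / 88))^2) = 1987 / 147532513968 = 0.00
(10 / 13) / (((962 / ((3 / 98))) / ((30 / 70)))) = 45 / 4289558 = 0.00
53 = 53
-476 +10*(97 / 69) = -31874 / 69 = -461.94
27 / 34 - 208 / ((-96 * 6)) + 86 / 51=1739 / 612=2.84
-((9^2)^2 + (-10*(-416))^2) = -17312161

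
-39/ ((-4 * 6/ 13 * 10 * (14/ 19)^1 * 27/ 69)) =73853/ 10080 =7.33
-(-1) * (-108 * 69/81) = -92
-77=-77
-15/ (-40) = 0.38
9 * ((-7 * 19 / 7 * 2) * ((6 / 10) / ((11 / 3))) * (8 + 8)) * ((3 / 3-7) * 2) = 590976 / 55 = 10745.02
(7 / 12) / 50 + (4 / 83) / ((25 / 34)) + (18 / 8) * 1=23179 / 9960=2.33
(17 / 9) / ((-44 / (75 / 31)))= -0.10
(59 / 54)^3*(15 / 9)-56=-25427057 / 472392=-53.83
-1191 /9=-397 /3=-132.33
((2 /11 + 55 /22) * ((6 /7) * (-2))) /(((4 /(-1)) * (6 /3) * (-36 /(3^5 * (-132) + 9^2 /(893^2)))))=71864736597 /140351024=512.04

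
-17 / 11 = -1.55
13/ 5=2.60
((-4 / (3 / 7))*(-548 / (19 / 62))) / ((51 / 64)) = 60884992 / 2907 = 20944.27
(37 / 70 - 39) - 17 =-3883 / 70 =-55.47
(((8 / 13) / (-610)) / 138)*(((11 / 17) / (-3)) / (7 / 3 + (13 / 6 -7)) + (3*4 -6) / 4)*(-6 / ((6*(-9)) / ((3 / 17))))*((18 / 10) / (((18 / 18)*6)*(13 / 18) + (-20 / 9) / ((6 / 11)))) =-7281 / 4612187125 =-0.00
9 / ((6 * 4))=3 / 8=0.38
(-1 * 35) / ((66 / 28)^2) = -6860 / 1089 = -6.30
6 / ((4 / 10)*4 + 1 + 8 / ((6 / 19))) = 90 / 419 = 0.21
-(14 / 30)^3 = -0.10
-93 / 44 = -2.11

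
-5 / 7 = -0.71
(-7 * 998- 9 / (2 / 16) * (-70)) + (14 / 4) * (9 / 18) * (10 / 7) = -3887 / 2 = -1943.50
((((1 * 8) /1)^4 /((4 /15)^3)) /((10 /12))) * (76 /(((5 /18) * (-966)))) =-11819520 /161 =-73413.17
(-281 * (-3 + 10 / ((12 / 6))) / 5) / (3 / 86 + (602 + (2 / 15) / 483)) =-70033068 / 375110047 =-0.19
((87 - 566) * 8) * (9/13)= -34488/13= -2652.92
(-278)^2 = 77284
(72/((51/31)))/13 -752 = -165448/221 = -748.63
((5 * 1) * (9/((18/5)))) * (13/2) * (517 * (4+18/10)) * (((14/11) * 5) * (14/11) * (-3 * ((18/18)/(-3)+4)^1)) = -21705775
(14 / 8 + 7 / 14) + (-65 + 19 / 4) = -58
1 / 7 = 0.14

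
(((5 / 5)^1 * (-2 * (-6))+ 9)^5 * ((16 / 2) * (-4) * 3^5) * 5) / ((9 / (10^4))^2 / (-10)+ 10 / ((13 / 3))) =-688089336480000000000 / 9999999649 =-68808936063.19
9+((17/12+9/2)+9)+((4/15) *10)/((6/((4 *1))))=925/36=25.69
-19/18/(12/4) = -19/54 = -0.35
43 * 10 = 430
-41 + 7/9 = -362/9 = -40.22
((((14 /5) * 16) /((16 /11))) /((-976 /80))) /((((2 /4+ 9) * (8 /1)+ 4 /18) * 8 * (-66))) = 3 /47824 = 0.00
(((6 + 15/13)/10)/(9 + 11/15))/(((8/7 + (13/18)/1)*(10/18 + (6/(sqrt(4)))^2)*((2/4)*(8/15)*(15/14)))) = 1107351/76717160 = 0.01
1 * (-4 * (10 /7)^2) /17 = -400 /833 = -0.48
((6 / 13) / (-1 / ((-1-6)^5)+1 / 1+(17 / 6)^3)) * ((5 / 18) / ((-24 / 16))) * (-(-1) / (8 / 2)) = -1008420 / 1120643147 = -0.00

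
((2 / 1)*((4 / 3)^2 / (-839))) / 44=-8 / 83061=-0.00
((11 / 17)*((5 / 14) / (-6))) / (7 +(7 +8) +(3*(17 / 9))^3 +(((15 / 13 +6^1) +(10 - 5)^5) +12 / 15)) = -32175 / 2787593564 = -0.00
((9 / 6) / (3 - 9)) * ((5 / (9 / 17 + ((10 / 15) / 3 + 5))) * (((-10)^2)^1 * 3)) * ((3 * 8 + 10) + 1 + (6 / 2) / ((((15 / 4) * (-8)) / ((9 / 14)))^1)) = -11224845 / 4928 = -2277.77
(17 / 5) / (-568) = -17 / 2840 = -0.01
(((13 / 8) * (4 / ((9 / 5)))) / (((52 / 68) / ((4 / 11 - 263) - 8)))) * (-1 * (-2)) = -2556.01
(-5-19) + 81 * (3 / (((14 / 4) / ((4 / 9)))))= 48 / 7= 6.86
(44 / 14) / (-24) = -11 / 84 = -0.13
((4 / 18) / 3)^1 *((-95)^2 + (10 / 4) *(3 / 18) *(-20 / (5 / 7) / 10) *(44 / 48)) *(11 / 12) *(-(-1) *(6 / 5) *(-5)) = -3676.42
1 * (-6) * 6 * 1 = -36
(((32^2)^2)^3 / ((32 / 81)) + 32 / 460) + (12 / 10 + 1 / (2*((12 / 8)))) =1006824732694948086313 / 345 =2918332558536081409.60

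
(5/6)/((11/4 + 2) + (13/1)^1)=10/213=0.05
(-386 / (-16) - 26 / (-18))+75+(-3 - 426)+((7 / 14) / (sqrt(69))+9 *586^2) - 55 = sqrt(69) / 138+222493001 / 72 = 3090180.63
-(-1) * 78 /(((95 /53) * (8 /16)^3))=348.13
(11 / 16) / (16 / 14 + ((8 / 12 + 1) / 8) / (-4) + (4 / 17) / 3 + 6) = 0.10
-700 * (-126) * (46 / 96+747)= 131855325 / 2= 65927662.50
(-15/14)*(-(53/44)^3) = 2233155/1192576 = 1.87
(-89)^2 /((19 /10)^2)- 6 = 789934 /361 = 2188.18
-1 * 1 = -1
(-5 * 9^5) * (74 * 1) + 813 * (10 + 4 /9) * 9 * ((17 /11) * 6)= -232534386 /11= -21139489.64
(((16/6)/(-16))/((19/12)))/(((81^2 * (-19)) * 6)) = 1/7105563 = 0.00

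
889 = 889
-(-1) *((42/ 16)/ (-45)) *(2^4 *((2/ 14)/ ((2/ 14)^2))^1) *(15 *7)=-686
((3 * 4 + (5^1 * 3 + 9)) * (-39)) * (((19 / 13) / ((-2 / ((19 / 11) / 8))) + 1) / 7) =-52029 / 308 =-168.93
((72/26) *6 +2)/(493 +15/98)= 23716/628277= 0.04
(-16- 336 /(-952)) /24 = -133 /204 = -0.65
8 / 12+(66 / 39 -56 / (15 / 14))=-3244 / 65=-49.91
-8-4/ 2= -10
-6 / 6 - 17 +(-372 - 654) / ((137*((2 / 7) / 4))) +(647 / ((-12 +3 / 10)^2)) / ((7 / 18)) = -161461210 / 1458639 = -110.69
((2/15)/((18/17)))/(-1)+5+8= 1738/135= 12.87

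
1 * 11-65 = -54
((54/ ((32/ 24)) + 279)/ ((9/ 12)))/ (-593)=-426/ 593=-0.72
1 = 1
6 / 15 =2 / 5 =0.40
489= 489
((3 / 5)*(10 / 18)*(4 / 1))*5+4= 32 / 3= 10.67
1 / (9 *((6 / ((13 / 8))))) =0.03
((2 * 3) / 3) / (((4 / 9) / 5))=45 / 2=22.50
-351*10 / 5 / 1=-702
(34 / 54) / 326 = 17 / 8802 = 0.00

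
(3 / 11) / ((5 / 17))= 51 / 55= 0.93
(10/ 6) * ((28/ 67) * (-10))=-1400/ 201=-6.97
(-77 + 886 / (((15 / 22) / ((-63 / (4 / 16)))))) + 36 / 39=-21290209 / 65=-327541.68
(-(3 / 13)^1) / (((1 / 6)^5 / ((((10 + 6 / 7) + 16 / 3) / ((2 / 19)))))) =-276005.27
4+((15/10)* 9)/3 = 17/2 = 8.50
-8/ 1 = -8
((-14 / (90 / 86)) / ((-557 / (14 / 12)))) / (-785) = -0.00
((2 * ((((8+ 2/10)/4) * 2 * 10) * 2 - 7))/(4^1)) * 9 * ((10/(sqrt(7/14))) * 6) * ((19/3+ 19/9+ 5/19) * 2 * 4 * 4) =107208000 * sqrt(2)/19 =7979737.24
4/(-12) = -1/3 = -0.33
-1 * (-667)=667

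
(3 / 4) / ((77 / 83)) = 249 / 308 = 0.81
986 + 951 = 1937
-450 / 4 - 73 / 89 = -20171 / 178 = -113.32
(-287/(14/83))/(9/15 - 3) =17015/24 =708.96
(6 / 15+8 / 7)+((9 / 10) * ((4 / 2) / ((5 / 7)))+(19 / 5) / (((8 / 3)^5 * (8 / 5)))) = 187192359 / 45875200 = 4.08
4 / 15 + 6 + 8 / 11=1154 / 165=6.99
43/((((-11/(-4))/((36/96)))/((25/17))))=3225/374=8.62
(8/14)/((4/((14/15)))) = 2/15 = 0.13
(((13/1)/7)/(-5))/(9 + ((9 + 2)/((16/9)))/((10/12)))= -104/4599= -0.02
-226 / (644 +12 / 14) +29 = 64662 / 2257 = 28.65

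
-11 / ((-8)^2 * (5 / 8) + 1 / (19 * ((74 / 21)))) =-15466 / 56261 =-0.27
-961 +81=-880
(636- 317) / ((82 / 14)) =2233 / 41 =54.46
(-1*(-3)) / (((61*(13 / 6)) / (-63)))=-1134 / 793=-1.43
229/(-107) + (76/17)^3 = 45845355/525691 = 87.21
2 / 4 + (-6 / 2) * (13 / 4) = -37 / 4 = -9.25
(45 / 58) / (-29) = -45 / 1682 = -0.03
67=67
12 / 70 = 6 / 35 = 0.17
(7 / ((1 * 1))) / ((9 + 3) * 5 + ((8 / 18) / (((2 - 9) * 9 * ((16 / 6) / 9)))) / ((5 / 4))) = 735 / 6298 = 0.12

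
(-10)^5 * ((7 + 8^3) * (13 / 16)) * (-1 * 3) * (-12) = -1518075000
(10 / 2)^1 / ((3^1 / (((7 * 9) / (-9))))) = -35 / 3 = -11.67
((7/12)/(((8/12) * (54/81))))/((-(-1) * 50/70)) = 147/80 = 1.84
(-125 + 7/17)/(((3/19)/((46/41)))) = -617044/697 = -885.29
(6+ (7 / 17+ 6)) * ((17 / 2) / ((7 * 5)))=211 / 70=3.01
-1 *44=-44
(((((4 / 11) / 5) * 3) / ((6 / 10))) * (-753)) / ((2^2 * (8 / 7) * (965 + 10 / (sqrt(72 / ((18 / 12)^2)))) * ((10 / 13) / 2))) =-13224939 / 81947525 + 68523 * sqrt(2) / 327790100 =-0.16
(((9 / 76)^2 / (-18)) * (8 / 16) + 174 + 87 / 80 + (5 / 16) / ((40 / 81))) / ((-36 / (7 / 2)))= -94729439 / 5544960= -17.08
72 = 72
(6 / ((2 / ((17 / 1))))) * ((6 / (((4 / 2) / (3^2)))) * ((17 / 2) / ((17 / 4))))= 2754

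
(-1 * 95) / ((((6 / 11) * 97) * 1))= -1045 / 582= -1.80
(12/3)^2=16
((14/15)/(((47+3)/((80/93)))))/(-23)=-112/160425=-0.00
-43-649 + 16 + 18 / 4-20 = -691.50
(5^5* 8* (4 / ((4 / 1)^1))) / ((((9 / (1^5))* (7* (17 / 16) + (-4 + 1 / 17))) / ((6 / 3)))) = 13600000 / 8559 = 1588.97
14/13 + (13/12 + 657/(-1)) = -654.84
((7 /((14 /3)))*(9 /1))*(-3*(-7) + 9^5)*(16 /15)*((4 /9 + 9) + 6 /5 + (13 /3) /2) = 54486168 /5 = 10897233.60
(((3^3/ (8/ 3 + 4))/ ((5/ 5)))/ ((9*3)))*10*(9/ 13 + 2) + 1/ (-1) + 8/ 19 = 1709/ 494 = 3.46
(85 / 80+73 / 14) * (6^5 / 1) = 341658 / 7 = 48808.29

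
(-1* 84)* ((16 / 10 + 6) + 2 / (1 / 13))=-14112 / 5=-2822.40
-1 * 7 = -7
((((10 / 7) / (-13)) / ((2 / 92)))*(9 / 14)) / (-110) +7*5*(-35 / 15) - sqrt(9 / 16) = -6927439 / 84084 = -82.39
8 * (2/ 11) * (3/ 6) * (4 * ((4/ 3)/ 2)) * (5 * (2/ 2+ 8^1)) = 960/ 11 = 87.27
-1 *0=0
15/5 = 3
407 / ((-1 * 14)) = -407 / 14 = -29.07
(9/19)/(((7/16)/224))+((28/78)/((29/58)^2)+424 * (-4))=-1075960/741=-1452.04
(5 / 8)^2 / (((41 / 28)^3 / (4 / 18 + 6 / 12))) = 111475 / 1240578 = 0.09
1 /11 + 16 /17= 193 /187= 1.03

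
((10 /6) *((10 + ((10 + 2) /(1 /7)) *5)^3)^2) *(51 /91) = 537315859165000000 /91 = 5904569880934065.93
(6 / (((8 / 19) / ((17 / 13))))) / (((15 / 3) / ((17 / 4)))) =16473 / 1040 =15.84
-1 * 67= -67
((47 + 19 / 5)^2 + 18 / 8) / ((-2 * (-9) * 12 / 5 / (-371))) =-95825219 / 4320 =-22181.76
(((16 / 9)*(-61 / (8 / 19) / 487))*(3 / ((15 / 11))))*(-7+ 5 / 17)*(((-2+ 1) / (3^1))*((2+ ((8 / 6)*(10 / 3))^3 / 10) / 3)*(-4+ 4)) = 0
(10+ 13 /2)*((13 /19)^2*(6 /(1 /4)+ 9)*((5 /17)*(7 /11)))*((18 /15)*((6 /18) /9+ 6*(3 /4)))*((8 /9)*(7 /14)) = 6376370 /55233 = 115.44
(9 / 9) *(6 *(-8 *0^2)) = 0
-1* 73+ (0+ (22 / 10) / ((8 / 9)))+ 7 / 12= -8393 / 120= -69.94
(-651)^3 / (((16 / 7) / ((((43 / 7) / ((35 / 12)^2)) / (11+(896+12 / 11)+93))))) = -23969034243 / 275300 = -87065.14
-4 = -4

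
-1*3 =-3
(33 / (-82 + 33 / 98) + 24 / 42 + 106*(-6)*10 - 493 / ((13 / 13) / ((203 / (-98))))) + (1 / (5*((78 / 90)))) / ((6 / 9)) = -3887719532 / 728273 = -5338.27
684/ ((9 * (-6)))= -38/ 3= -12.67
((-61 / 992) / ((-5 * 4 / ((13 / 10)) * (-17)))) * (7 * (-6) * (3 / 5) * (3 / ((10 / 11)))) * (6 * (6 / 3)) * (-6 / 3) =-4945941 / 10540000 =-0.47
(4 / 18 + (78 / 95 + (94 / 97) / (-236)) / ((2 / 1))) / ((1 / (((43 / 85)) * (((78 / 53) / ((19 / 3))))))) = 6900512333 / 93073435150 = 0.07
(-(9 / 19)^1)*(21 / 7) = -27 / 19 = -1.42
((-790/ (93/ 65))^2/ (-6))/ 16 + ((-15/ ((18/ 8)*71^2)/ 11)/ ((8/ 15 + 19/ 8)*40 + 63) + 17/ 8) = -4913170908887777/ 1548134916372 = -3173.61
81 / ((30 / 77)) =2079 / 10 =207.90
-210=-210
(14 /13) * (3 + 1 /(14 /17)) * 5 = 295 /13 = 22.69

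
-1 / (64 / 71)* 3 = -213 / 64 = -3.33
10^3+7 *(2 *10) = 1140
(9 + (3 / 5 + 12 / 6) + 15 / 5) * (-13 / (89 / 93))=-88257 / 445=-198.33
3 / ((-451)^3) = -3 / 91733851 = -0.00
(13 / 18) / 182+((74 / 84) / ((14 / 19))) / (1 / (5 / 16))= 10657 / 28224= 0.38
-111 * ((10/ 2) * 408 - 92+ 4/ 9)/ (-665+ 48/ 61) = 325.61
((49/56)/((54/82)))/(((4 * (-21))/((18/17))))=-0.02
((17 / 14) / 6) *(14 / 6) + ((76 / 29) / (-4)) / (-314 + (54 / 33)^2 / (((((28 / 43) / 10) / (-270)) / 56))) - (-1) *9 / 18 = 38199969337 / 39291354468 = 0.97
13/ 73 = 0.18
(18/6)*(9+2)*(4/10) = 66/5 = 13.20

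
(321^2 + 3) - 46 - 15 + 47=103030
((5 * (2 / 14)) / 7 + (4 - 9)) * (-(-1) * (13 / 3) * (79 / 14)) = -41080 / 343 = -119.77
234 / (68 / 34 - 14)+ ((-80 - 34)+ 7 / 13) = -3457 / 26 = -132.96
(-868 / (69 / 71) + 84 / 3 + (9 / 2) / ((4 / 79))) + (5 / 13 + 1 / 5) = -27832109 / 35880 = -775.70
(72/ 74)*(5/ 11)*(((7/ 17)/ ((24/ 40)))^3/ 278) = 428750/ 833829447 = 0.00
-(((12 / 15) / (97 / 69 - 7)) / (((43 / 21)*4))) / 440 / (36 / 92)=3703 / 36515600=0.00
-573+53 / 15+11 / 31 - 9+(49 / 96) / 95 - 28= -171358417 / 282720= -606.11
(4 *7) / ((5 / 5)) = 28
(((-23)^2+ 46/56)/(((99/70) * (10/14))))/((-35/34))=-16813/33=-509.48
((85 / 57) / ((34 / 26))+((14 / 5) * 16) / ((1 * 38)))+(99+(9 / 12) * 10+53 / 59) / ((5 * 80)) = 6962201 / 2690400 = 2.59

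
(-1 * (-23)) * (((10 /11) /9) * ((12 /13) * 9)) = 19.30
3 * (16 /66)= 8 /11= 0.73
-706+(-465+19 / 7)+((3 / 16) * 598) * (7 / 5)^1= -283167 / 280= -1011.31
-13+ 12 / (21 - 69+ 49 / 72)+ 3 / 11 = -486484 / 37477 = -12.98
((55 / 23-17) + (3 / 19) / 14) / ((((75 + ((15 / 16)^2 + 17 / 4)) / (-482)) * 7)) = 5509884672 / 439244869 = 12.54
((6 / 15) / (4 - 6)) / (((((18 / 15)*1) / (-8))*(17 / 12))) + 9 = 169 / 17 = 9.94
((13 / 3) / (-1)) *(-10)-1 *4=118 / 3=39.33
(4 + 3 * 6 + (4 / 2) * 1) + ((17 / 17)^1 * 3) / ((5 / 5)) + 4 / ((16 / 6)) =57 / 2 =28.50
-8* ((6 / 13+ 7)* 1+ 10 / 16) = -841 / 13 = -64.69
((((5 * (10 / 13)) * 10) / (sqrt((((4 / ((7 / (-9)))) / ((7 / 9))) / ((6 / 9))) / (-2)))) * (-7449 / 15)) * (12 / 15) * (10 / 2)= -534800 * sqrt(3) / 27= -34307.44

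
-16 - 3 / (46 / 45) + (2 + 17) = 3 / 46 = 0.07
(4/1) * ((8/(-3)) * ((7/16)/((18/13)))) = -91/27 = -3.37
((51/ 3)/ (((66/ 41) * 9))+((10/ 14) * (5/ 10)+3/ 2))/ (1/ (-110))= -63005/ 189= -333.36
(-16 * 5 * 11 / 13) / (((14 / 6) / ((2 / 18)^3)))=-880 / 22113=-0.04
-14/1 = -14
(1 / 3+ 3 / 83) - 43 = -10615 / 249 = -42.63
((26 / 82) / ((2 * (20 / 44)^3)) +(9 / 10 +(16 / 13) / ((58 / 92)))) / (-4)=-2193132 / 1932125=-1.14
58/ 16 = 29/ 8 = 3.62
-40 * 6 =-240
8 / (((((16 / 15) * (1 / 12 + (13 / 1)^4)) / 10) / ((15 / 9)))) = 1500 / 342733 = 0.00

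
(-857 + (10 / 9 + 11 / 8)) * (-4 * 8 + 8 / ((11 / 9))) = 2153375 / 99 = 21751.26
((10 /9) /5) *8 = 16 /9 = 1.78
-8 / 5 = -1.60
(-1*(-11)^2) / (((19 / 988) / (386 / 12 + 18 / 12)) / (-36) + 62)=-7625904 / 3907487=-1.95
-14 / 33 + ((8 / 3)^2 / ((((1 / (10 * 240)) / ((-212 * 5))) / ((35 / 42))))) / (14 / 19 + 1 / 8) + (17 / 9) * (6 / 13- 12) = -2949144226076 / 168597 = -17492269.89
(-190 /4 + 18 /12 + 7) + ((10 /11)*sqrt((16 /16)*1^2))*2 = -409 /11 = -37.18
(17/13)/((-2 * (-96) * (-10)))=-17/24960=-0.00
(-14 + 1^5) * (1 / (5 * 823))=-13 / 4115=-0.00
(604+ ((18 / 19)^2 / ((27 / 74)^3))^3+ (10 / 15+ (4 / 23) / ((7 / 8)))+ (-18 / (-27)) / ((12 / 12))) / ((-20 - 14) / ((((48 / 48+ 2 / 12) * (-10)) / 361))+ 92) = 6.04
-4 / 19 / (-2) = 2 / 19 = 0.11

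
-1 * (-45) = 45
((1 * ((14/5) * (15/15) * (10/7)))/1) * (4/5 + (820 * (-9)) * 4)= -590384/5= -118076.80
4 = 4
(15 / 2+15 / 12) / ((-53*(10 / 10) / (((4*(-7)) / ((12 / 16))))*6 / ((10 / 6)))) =2450 / 1431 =1.71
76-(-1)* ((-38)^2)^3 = 3010936460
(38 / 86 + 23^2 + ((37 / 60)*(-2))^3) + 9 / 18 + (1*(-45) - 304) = 179.07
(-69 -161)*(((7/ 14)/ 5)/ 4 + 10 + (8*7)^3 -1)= -161575023/ 4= -40393755.75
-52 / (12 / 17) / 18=-221 / 54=-4.09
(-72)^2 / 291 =1728 / 97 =17.81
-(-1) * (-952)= -952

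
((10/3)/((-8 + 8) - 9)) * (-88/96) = 55/162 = 0.34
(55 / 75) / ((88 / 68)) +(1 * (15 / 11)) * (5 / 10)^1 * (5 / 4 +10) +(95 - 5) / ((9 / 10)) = 142873 / 1320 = 108.24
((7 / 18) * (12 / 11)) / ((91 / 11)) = 2 / 39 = 0.05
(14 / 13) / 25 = 14 / 325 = 0.04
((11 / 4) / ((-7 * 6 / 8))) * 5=-55 / 21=-2.62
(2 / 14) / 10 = 1 / 70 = 0.01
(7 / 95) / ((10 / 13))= 91 / 950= 0.10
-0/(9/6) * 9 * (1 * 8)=0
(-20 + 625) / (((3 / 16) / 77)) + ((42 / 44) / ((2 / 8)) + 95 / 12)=10932463 / 44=248465.07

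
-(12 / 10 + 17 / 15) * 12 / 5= -28 / 5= -5.60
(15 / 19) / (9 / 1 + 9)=0.04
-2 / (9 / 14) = -28 / 9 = -3.11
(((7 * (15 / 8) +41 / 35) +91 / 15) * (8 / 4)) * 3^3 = 30789 / 28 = 1099.61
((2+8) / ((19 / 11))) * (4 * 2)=880 / 19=46.32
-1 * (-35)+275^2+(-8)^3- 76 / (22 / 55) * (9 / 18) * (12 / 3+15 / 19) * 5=72873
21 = 21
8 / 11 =0.73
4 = 4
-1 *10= -10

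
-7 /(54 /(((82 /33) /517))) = -287 /460647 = -0.00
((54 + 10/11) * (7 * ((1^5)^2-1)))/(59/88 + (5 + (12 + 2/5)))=0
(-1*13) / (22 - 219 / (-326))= -4238 / 7391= -0.57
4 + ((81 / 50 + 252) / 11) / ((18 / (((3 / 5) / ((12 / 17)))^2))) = 2167201 / 440000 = 4.93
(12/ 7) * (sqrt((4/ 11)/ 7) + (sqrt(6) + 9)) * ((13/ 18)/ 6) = 26 * sqrt(77)/ 4851 + 13 * sqrt(6)/ 63 + 13/ 7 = 2.41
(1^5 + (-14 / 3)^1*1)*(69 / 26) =-9.73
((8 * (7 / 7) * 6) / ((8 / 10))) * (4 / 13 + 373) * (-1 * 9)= -2620620 / 13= -201586.15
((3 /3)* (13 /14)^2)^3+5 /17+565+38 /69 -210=3148535350573 /8832145728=356.49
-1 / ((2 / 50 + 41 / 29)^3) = -381078125 / 1170905464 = -0.33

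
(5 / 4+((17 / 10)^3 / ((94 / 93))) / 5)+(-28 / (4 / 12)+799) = 717.22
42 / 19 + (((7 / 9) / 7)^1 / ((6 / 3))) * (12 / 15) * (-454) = -15362 / 855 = -17.97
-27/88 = -0.31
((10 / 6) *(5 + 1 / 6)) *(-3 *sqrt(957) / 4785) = -31 *sqrt(957) / 5742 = -0.17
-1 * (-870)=870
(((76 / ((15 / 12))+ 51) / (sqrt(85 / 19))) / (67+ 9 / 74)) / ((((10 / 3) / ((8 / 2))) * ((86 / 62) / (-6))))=-1073592 * sqrt(1615) / 10554875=-4.09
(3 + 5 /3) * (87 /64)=203 /32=6.34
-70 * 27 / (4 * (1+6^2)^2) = -0.35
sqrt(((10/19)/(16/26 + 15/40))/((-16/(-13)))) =13 * sqrt(9785)/1957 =0.66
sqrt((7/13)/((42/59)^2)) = 1.03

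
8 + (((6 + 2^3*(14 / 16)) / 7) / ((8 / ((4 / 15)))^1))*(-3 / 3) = 1667 / 210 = 7.94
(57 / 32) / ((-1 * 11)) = -57 / 352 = -0.16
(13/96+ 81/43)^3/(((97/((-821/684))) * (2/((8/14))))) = -475400867202875/16334842304987136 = -0.03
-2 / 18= -1 / 9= -0.11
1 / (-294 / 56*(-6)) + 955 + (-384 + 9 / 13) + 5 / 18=572.00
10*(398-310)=880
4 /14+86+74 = 1122 /7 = 160.29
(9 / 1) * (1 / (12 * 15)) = 0.05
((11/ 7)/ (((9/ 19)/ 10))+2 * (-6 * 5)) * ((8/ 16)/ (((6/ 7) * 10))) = -169/ 108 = -1.56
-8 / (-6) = 4 / 3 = 1.33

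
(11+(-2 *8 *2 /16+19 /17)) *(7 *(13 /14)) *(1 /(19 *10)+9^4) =696844369 /1615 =431482.58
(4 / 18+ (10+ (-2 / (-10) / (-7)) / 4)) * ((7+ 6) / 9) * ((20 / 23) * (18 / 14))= 167323 / 10143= 16.50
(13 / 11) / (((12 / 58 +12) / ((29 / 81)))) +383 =120814495 / 315414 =383.03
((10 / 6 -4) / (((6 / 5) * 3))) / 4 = -35 / 216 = -0.16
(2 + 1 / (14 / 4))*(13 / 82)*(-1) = -104 / 287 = -0.36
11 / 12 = 0.92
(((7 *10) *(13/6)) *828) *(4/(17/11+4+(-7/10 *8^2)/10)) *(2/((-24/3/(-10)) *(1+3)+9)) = 77288.65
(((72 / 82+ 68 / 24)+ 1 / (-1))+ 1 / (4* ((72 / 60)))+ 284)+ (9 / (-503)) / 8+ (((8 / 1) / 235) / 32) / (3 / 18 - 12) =296180305984 / 1032284265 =286.92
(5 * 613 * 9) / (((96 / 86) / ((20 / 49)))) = 1976925 / 196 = 10086.35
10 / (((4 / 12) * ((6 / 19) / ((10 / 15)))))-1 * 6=57.33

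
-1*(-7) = 7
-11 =-11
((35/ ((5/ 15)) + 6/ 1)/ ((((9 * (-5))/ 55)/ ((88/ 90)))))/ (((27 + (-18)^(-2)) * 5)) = -214896/ 218725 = -0.98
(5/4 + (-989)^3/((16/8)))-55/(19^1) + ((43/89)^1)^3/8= -483680836.13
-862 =-862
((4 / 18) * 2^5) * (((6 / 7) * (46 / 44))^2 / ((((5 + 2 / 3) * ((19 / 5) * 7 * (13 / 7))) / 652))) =331111680 / 24895871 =13.30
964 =964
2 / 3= 0.67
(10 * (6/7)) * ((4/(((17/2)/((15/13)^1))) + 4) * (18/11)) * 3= 191.16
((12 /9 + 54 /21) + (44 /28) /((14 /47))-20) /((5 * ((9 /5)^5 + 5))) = -0.09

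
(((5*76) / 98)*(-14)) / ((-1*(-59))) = -0.92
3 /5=0.60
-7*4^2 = -112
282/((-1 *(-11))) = 282/11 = 25.64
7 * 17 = 119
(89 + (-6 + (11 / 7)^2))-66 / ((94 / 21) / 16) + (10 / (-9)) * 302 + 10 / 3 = -10004254 / 20727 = -482.67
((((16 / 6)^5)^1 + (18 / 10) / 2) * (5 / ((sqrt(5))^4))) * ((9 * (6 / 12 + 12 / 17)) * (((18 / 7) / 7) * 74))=500408239 / 62475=8009.74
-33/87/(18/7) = -77/522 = -0.15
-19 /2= -9.50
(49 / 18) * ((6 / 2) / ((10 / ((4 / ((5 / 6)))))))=3.92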